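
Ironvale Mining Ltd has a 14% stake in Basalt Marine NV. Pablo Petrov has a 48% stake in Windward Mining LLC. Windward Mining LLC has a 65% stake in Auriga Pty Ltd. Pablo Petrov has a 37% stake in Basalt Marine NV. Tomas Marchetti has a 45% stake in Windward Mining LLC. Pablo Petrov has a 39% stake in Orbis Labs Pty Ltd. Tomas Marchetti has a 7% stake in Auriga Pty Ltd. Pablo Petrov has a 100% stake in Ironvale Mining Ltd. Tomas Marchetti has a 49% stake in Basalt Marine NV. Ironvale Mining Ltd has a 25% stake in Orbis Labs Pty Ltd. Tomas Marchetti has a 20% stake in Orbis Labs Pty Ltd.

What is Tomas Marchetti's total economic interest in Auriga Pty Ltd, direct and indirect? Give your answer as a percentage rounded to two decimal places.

36.25%

Tomas reaches Auriga along 2 paths.
Via Windward: 45% × 65% = 29.25%.
Direct stake: 7% = 7%.
Total: 29.25% + 7% = 36.25%.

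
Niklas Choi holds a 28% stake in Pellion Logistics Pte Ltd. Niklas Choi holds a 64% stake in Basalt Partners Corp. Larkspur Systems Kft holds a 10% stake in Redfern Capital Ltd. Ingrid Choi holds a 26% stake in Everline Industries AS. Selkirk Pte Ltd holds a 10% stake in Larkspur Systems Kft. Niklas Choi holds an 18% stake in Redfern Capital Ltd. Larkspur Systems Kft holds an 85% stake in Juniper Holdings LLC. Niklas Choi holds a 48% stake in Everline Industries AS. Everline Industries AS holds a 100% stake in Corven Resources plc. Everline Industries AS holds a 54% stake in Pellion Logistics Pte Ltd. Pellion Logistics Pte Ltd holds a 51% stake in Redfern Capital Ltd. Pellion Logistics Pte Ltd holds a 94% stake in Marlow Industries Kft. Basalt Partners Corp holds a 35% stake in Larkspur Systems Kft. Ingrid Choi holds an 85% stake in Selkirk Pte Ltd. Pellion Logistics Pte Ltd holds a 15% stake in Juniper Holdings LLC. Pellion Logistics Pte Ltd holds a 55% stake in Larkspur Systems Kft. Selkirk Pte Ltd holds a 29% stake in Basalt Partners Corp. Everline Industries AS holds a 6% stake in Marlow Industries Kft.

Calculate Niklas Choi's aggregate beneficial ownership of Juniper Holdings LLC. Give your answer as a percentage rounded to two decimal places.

Niklas reaches Juniper along 5 paths.
Via Basalt → Larkspur: 64% × 35% × 85% = 19.04%.
Via Pellion → Larkspur: 28% × 55% × 85% = 13.09%.
Via Everline → Pellion → Larkspur: 48% × 54% × 55% × 85% = 12.1176%.
Via Pellion: 28% × 15% = 4.2%.
Via Everline → Pellion: 48% × 54% × 15% = 3.888%.
Total: 19.04% + 13.09% + 12.1176% + 4.2% + 3.888% = 52.3356%.
Rounded: 52.34%.

52.34%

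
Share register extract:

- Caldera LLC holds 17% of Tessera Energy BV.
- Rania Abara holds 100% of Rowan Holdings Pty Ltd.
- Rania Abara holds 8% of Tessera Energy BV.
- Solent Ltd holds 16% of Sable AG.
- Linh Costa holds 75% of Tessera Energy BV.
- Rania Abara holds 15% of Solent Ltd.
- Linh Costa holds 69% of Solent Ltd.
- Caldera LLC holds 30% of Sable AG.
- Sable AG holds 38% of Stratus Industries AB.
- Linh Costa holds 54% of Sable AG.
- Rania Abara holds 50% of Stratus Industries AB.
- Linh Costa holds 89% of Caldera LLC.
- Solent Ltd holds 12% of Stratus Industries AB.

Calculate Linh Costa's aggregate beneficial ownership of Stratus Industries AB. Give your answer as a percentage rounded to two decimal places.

43.14%

Linh reaches Stratus along 4 paths.
Via Solent → Sable: 69% × 16% × 38% = 4.1952%.
Via Caldera → Sable: 89% × 30% × 38% = 10.146%.
Via Sable: 54% × 38% = 20.52%.
Via Solent: 69% × 12% = 8.28%.
Total: 4.1952% + 10.146% + 20.52% + 8.28% = 43.1412%.
Rounded: 43.14%.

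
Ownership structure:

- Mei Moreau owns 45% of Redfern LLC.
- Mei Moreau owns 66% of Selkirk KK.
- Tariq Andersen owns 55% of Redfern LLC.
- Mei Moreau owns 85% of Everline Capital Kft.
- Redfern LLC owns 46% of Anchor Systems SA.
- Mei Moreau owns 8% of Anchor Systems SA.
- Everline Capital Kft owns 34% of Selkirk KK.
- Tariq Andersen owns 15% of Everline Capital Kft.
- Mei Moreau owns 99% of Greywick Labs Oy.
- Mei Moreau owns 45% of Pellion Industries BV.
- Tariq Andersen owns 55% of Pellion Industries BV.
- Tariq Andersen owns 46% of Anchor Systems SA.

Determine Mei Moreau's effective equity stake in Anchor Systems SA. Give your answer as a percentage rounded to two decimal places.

Mei reaches Anchor along 2 paths.
Direct stake: 8% = 8%.
Via Redfern: 45% × 46% = 20.7%.
Total: 8% + 20.7% = 28.7%.
Rounded: 28.70%.

28.70%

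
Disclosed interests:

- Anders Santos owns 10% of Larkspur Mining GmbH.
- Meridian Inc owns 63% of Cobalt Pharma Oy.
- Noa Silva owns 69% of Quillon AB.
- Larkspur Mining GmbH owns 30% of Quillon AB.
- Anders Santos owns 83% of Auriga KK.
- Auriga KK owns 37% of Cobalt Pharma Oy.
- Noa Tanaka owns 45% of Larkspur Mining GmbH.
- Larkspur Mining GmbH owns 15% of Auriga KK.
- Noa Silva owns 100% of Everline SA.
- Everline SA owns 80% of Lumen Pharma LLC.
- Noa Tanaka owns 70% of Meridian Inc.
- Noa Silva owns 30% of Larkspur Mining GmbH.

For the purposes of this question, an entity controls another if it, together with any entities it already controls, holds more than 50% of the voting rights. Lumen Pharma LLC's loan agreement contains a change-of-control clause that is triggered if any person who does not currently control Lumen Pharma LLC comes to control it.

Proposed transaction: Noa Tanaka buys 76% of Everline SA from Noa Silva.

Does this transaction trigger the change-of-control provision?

Yes

The purchase adds only to Noa Tanaka's holdings (Noa Silva's stake shrinks), so Noa Tanaka is the only person who could newly come to control Lumen.
Noa Tanaka holds 70% of Meridian, so Noa Tanaka controls Meridian.
Meridian holds 63% of Cobalt, so Noa Tanaka controls Cobalt.
Neither Noa Tanaka nor any entity Noa Tanaka controls holds any voting interest in Lumen.
So before the transaction, Noa Tanaka does not control Lumen.
After the purchase, Noa Tanaka holds 76% of Everline directly, and Noa Silva's stake falls to 24%.
Noa Tanaka holds 76% of Everline, so Noa Tanaka controls Everline.
Everline holds 80% of Lumen, so Noa Tanaka controls Lumen.
Noa Tanaka did not control Lumen before and does after, so the clause is triggered.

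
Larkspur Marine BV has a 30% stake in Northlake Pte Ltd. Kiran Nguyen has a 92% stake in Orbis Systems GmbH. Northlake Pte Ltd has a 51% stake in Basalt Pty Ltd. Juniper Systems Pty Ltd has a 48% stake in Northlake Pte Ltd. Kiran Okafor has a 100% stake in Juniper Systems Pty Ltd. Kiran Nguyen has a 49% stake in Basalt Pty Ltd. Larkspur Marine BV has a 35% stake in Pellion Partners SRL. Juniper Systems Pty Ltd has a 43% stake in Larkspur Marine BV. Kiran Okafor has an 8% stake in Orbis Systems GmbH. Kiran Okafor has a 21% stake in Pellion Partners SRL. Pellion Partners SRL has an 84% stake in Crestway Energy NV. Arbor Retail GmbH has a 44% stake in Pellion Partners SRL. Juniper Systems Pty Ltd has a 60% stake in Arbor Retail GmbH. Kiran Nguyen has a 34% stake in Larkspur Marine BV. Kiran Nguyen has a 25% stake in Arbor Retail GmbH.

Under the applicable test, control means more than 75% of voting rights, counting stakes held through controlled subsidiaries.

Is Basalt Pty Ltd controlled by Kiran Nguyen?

Kiran Nguyen holds 92% of Orbis, so Kiran Nguyen controls Orbis.
In Basalt, Kiran Nguyen's side holds only 49%, not > 75%.
So Kiran Nguyen does not control Basalt.

No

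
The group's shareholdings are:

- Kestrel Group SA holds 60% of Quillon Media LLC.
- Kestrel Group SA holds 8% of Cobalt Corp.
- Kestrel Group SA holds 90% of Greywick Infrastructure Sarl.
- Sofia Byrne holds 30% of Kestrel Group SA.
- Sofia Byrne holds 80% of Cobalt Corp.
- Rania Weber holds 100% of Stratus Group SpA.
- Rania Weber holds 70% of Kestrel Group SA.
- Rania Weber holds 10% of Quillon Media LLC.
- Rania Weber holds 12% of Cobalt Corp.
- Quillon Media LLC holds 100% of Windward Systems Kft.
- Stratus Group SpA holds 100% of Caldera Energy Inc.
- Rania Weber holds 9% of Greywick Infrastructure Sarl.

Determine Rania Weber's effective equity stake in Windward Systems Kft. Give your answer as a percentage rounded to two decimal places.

52.00%

Rania reaches Windward along 2 paths.
Via Kestrel → Quillon: 70% × 60% × 100% = 42%.
Via Quillon: 10% × 100% = 10%.
Total: 42% + 10% = 52%.
Rounded: 52.00%.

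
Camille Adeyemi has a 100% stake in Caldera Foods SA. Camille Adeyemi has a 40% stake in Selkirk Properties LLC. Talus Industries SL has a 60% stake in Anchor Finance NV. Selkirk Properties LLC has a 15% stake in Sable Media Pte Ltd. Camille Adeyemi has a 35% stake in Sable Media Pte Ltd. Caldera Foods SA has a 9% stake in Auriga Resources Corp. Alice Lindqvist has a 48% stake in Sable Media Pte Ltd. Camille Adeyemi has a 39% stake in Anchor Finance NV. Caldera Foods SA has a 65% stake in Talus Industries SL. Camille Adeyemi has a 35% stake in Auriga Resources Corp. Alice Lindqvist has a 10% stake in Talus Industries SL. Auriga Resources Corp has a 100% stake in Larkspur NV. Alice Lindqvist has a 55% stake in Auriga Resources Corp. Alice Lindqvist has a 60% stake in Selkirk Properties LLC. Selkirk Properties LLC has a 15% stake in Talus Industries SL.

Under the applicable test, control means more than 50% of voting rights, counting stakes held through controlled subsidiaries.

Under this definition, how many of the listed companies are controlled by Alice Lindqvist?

Alice holds 60% of Selkirk, so Alice controls Selkirk.
Selkirk and Alice together hold 15% + 48% = 63% of Sable, so Alice controls Sable.
Alice holds 55% of Auriga, so Alice controls Auriga.
Auriga holds 100% of Larkspur, so Alice controls Larkspur.
No other company's threshold is met.
Alice controls 4 companies.

4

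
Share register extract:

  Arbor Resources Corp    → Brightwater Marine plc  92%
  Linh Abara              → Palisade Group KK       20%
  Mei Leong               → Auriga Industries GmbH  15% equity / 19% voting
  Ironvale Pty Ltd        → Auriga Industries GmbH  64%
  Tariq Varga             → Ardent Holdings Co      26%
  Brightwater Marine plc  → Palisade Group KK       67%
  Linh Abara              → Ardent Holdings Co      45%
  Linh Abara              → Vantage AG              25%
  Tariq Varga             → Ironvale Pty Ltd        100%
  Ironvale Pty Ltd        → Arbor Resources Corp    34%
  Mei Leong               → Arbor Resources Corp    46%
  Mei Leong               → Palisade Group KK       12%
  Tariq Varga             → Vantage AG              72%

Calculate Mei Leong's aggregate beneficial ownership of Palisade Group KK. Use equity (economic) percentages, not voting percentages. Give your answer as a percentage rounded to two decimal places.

40.35%

Mei reaches Palisade along 2 paths.
Via Arbor → Brightwater: 46% × 92% × 67% = 28.3544%.
Direct stake: 12% = 12%.
Total: 28.3544% + 12% = 40.3544%.
Rounded: 40.35%.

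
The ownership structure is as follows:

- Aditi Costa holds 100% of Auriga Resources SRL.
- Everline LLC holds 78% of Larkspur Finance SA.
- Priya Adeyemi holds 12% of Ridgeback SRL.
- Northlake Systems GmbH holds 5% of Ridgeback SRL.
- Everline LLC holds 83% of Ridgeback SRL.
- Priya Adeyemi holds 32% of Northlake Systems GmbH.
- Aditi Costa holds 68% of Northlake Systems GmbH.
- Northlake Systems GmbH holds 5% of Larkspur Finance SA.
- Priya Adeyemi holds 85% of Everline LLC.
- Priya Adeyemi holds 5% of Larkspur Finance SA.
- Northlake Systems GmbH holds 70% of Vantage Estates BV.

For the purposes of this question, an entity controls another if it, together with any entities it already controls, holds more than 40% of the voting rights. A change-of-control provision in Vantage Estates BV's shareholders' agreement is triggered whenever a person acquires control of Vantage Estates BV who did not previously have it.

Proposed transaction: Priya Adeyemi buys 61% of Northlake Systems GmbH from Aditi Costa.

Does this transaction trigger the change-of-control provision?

Yes

The purchase adds only to Priya's holdings (Aditi's stake shrinks), so Priya is the only person who could newly come to control Vantage.
Priya holds 85% of Everline, so Priya controls Everline.
Priya and Everline together hold 5% + 78% = 83% of Larkspur, so Priya controls Larkspur.
Priya and Everline together hold 12% + 83% = 95% of Ridgeback, so Priya controls Ridgeback.
Neither Priya nor any entity Priya controls holds any voting interest in Vantage.
So before the transaction, Priya does not control Vantage.
After the purchase, Priya's direct stake in Northlake rises to 32% + 61% = 93%, and Aditi's stake falls to 7%.
Priya holds 93% of Northlake, so Priya controls Northlake.
Northlake holds 70% of Vantage, so Priya controls Vantage.
Priya did not control Vantage before and does after, so the clause is triggered.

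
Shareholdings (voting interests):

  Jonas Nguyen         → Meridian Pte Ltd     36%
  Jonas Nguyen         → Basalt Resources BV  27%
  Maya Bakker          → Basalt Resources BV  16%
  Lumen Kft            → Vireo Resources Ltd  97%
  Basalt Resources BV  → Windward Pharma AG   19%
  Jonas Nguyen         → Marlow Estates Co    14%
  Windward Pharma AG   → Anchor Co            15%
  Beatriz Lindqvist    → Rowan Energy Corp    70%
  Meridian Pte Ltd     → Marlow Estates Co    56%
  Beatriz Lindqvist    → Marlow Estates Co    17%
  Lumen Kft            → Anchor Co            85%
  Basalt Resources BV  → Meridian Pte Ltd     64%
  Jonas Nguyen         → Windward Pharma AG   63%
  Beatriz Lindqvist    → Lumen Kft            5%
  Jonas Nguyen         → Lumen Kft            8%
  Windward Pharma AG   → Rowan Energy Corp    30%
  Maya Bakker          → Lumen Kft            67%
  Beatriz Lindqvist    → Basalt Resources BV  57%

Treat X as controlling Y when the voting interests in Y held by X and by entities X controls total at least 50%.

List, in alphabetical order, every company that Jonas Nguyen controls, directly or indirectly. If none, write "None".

Windward Pharma AG

Jonas holds 63% of Windward, so Jonas controls Windward.
No other company's threshold is met.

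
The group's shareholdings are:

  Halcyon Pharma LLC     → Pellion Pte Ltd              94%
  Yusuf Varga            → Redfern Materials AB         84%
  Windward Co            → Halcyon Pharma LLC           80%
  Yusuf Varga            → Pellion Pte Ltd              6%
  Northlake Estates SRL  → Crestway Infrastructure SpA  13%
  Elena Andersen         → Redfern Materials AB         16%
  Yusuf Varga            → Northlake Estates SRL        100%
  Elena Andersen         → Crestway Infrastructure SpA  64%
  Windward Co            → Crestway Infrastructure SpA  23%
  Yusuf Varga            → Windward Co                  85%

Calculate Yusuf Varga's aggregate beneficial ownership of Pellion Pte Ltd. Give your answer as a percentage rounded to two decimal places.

69.92%

Yusuf reaches Pellion along 2 paths.
Direct stake: 6% = 6%.
Via Windward → Halcyon: 85% × 80% × 94% = 63.92%.
Total: 6% + 63.92% = 69.92%.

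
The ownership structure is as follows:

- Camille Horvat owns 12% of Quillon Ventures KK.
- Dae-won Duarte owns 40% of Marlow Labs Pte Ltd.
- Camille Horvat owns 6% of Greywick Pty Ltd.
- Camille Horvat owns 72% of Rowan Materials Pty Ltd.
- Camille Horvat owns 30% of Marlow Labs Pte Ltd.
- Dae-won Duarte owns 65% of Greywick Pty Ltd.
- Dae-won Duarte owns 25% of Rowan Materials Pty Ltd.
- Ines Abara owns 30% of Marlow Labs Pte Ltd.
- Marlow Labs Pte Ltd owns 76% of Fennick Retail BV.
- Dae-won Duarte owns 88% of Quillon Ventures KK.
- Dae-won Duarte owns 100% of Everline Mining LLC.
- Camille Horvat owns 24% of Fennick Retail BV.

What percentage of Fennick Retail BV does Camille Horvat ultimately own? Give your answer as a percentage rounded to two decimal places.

Camille reaches Fennick along 2 paths.
Via Marlow: 30% × 76% = 22.8%.
Direct stake: 24% = 24%.
Total: 22.8% + 24% = 46.8%.
Rounded: 46.80%.

46.80%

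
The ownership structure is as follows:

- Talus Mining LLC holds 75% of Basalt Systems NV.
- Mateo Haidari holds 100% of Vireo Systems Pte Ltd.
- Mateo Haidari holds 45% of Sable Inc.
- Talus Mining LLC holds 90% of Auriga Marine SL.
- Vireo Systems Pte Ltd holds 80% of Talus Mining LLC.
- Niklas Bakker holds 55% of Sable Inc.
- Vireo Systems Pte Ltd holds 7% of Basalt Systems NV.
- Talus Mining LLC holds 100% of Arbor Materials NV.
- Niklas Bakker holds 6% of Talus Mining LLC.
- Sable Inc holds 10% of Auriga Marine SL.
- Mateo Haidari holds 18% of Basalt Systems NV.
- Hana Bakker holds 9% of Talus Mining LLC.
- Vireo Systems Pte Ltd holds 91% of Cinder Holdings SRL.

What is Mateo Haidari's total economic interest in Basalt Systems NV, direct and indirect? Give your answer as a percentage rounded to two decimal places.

Mateo reaches Basalt along 3 paths.
Direct stake: 18% = 18%.
Via Vireo: 100% × 7% = 7%.
Via Vireo → Talus: 100% × 80% × 75% = 60%.
Total: 18% + 7% + 60% = 85%.
Rounded: 85.00%.

85.00%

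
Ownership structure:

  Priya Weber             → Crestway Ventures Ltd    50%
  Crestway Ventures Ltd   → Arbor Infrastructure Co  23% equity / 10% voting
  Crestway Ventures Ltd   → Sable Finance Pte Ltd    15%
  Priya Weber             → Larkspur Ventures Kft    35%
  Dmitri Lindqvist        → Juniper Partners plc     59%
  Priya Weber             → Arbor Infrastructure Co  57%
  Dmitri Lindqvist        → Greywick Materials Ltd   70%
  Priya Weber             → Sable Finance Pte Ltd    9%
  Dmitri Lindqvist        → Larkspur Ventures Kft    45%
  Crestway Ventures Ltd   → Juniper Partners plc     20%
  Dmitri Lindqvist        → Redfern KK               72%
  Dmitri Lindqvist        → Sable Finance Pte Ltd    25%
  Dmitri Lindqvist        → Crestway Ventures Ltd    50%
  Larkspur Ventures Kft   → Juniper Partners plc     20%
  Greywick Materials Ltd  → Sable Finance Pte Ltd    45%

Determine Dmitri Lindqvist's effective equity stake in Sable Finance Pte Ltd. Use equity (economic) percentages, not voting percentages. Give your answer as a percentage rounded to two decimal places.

Dmitri reaches Sable along 3 paths.
Direct stake: 25% = 25%.
Via Greywick: 70% × 45% = 31.5%.
Via Crestway: 50% × 15% = 7.5%.
Total: 25% + 31.5% + 7.5% = 64%.
Rounded: 64.00%.

64.00%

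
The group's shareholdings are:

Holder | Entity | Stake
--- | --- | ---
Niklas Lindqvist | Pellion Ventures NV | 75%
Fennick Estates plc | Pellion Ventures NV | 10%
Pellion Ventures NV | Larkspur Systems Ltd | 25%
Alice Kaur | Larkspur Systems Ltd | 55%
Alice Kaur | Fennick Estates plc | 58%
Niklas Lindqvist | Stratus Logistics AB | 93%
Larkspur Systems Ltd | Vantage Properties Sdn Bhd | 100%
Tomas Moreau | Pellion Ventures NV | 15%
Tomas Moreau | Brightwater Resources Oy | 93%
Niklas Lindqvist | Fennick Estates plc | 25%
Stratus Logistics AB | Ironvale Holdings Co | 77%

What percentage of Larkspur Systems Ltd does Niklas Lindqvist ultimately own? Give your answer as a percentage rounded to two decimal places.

Niklas reaches Larkspur along 2 paths.
Via Pellion: 75% × 25% = 18.75%.
Via Fennick → Pellion: 25% × 10% × 25% = 0.625%.
Total: 18.75% + 0.625% = 19.375%.
Rounded: 19.38%.

19.38%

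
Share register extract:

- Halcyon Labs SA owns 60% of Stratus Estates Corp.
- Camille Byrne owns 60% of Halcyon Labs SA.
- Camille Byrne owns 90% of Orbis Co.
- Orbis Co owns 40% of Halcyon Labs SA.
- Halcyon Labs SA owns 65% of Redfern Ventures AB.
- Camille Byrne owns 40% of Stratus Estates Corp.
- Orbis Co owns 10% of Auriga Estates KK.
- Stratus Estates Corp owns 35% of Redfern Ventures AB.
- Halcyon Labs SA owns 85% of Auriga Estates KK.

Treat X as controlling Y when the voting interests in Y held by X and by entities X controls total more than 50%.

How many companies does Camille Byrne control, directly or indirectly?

Camille holds 90% of Orbis, so Camille controls Orbis.
Orbis and Camille together hold 40% + 60% = 100% of Halcyon, so Camille controls Halcyon.
Orbis and Halcyon together hold 10% + 85% = 95% of Auriga, so Camille controls Auriga.
Camille and Halcyon together hold 40% + 60% = 100% of Stratus, so Camille controls Stratus.
Stratus and Halcyon together hold 35% + 65% = 100% of Redfern, so Camille controls Redfern.
Camille controls 5 companies.

5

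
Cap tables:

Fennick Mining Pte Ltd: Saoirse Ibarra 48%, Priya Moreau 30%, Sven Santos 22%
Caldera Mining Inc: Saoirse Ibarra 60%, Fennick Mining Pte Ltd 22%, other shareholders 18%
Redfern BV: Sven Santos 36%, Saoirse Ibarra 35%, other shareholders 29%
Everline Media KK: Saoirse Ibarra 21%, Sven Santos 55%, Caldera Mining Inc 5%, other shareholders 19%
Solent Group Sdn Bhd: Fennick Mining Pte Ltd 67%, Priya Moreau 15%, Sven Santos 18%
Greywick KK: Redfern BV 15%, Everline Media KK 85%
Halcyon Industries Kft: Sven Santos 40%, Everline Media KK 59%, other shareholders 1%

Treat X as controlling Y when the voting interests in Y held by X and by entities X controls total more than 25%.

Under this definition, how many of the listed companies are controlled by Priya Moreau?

2

Priya holds 30% of Fennick, so Priya controls Fennick.
Fennick and Priya together hold 67% + 15% = 82% of Solent, so Priya controls Solent.
No other company's threshold is met.
Priya controls 2 companies.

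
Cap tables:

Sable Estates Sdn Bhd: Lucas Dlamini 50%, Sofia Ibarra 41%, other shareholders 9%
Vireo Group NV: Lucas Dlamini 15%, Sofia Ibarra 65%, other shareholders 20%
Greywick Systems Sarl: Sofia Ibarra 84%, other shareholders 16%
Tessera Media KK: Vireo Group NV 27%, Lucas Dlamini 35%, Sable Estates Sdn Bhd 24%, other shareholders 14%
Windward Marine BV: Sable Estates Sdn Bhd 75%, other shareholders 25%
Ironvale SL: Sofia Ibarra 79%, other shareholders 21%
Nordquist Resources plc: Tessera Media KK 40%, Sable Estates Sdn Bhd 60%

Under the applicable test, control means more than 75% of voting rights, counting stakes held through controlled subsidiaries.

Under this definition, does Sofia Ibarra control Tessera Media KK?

No

Sofia holds 84% of Greywick, so Sofia controls Greywick.
Sofia holds 79% of Ironvale, so Sofia controls Ironvale.
Neither Sofia nor any entity Sofia controls holds any voting interest in Tessera.
So Sofia does not control Tessera.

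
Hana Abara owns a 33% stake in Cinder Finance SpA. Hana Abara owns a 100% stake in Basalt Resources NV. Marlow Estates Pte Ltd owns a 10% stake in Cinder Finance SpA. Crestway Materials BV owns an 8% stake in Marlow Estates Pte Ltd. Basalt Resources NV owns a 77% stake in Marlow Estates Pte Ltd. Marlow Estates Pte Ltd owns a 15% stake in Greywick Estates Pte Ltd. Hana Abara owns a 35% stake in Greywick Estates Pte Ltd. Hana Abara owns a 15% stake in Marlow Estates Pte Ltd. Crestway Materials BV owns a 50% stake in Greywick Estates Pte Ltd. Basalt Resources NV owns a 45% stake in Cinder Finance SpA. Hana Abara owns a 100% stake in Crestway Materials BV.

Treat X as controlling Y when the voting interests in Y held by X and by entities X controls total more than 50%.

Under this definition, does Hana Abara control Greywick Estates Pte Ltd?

Hana holds 100% of Crestway, so Hana controls Crestway.
Hana holds 100% of Basalt, so Hana controls Basalt.
Crestway and Hana and Basalt together hold 8% + 15% + 77% = 100% of Marlow, so Hana controls Marlow.
Hana and Marlow and Crestway together hold 35% + 15% + 50% = 100% of Greywick, so Hana controls Greywick.

Yes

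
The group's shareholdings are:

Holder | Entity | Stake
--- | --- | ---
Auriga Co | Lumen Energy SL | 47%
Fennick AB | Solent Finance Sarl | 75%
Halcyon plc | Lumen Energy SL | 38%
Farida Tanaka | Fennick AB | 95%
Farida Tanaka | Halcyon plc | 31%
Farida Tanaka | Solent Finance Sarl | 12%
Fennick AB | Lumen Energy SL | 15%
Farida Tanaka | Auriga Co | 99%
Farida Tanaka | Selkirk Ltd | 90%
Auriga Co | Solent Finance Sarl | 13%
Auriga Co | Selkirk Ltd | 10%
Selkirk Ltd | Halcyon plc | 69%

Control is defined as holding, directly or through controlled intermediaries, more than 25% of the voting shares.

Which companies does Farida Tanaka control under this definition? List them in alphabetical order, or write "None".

Auriga Co, Fennick AB, Halcyon plc, Lumen Energy SL, Selkirk Ltd, Solent Finance Sarl

Farida holds 99% of Auriga, so Farida controls Auriga.
Farida holds 95% of Fennick, so Farida controls Fennick.
Farida and Auriga together hold 90% + 10% = 100% of Selkirk, so Farida controls Selkirk.
Auriga and Farida and Fennick together hold 13% + 12% + 75% = 100% of Solent, so Farida controls Solent.
Farida and Selkirk together hold 31% + 69% = 100% of Halcyon, so Farida controls Halcyon.
Fennick and Halcyon and Auriga together hold 15% + 38% + 47% = 100% of Lumen, so Farida controls Lumen.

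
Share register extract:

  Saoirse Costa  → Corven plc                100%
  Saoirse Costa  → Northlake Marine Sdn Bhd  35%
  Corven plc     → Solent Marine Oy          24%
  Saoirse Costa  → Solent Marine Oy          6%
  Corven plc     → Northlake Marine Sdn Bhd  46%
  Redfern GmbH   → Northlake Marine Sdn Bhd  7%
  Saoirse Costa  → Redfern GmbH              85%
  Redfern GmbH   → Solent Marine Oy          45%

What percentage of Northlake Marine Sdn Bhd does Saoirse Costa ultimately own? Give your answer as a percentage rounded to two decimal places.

86.95%

Saoirse reaches Northlake along 3 paths.
Via Corven: 100% × 46% = 46%.
Direct stake: 35% = 35%.
Via Redfern: 85% × 7% = 5.95%.
Total: 46% + 35% + 5.95% = 86.95%.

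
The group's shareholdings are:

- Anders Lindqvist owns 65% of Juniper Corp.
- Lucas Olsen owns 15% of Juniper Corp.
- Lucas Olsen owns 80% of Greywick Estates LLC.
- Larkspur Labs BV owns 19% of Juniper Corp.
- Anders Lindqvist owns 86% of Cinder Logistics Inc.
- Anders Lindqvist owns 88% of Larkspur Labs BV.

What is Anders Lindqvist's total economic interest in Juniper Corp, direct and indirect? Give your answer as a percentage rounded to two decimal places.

81.72%

Anders reaches Juniper along 2 paths.
Via Larkspur: 88% × 19% = 16.72%.
Direct stake: 65% = 65%.
Total: 16.72% + 65% = 81.72%.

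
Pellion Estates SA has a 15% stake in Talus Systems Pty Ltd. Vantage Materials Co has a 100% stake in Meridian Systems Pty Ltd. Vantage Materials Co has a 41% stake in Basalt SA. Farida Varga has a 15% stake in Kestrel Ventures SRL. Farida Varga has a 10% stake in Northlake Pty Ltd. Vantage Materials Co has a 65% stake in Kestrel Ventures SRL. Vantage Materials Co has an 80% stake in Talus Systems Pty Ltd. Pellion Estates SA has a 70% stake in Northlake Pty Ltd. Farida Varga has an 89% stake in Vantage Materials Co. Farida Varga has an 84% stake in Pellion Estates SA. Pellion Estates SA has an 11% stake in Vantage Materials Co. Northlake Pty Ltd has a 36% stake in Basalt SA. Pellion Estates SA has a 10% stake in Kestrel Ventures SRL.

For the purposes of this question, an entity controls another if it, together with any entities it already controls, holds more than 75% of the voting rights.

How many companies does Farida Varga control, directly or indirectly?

7

Farida holds 84% of Pellion, so Farida controls Pellion.
Farida and Pellion together hold 89% + 11% = 100% of Vantage, so Farida controls Vantage.
Farida and Pellion together hold 10% + 70% = 80% of Northlake, so Farida controls Northlake.
Pellion and Vantage together hold 15% + 80% = 95% of Talus, so Farida controls Talus.
Vantage holds 100% of Meridian, so Farida controls Meridian.
Vantage and Northlake together hold 41% + 36% = 77% of Basalt, so Farida controls Basalt.
Pellion and Farida and Vantage together hold 10% + 15% + 65% = 90% of Kestrel, so Farida controls Kestrel.
Farida controls 7 companies.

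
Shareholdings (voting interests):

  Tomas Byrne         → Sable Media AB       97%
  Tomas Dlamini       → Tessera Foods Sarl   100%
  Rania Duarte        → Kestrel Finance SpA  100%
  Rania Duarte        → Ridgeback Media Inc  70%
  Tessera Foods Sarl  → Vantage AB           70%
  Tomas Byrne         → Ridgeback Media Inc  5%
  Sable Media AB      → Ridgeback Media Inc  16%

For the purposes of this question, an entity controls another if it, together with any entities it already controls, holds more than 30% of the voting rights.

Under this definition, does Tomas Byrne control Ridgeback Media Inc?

No

Tomas Byrne holds 97% of Sable, so Tomas Byrne controls Sable.
In Ridgeback, Tomas Byrne's side holds only 5% + 16% = 21%, not > 30%.
So Tomas Byrne does not control Ridgeback.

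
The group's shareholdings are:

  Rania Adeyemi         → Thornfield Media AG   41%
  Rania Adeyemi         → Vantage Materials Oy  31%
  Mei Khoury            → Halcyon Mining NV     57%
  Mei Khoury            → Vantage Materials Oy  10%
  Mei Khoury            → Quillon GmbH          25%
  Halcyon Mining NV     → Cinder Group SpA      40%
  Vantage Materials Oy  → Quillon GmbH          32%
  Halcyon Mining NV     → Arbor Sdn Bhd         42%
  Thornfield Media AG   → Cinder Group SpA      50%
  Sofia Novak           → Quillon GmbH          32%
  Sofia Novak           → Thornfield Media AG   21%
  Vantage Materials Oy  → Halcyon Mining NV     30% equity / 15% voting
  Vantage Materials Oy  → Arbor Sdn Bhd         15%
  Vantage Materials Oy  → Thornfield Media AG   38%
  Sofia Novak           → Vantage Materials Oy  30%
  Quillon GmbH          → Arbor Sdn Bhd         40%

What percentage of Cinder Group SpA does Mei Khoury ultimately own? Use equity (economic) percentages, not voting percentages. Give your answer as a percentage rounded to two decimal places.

Mei reaches Cinder along 3 paths.
Via Vantage → Thornfield: 10% × 38% × 50% = 1.9%.
Via Halcyon: 57% × 40% = 22.8%.
Via Vantage → Halcyon: 10% × 30% × 40% = 1.2%.
Total: 1.9% + 22.8% + 1.2% = 25.9%.
Rounded: 25.90%.

25.90%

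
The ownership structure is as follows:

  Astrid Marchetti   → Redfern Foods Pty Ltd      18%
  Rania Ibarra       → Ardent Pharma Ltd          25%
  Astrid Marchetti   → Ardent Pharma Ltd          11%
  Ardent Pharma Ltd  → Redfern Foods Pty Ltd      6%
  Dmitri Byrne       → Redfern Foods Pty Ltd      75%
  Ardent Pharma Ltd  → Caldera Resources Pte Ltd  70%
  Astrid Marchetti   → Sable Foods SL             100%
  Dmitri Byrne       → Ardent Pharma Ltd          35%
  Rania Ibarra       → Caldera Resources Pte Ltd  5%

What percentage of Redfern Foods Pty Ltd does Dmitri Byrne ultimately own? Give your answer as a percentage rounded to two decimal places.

Dmitri reaches Redfern along 2 paths.
Direct stake: 75% = 75%.
Via Ardent: 35% × 6% = 2.1%.
Total: 75% + 2.1% = 77.1%.
Rounded: 77.10%.

77.10%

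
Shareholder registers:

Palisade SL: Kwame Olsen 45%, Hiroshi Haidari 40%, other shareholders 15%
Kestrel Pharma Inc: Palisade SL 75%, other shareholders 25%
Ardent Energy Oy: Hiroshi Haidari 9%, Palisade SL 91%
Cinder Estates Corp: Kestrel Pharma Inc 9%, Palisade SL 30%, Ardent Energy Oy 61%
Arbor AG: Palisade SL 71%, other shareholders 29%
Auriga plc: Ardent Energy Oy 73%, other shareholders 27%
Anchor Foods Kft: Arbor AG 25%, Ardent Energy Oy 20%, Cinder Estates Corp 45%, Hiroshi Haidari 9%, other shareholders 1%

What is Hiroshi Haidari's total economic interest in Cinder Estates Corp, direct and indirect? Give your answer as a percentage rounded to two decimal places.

Hiroshi reaches Cinder along 4 paths.
Via Palisade → Kestrel: 40% × 75% × 9% = 2.7%.
Via Palisade: 40% × 30% = 12%.
Via Ardent: 9% × 61% = 5.49%.
Via Palisade → Ardent: 40% × 91% × 61% = 22.204%.
Total: 2.7% + 12% + 5.49% + 22.204% = 42.394%.
Rounded: 42.39%.

42.39%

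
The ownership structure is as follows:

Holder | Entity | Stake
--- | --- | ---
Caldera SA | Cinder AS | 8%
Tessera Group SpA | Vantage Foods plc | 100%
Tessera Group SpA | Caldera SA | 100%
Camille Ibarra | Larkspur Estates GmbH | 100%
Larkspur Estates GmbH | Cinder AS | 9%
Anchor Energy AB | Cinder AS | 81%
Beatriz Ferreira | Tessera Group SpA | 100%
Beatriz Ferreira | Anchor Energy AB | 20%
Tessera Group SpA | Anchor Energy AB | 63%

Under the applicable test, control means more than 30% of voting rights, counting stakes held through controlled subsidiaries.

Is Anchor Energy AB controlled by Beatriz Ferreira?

Beatriz holds 100% of Tessera, so Beatriz controls Tessera.
Tessera and Beatriz together hold 63% + 20% = 83% of Anchor, so Beatriz controls Anchor.

Yes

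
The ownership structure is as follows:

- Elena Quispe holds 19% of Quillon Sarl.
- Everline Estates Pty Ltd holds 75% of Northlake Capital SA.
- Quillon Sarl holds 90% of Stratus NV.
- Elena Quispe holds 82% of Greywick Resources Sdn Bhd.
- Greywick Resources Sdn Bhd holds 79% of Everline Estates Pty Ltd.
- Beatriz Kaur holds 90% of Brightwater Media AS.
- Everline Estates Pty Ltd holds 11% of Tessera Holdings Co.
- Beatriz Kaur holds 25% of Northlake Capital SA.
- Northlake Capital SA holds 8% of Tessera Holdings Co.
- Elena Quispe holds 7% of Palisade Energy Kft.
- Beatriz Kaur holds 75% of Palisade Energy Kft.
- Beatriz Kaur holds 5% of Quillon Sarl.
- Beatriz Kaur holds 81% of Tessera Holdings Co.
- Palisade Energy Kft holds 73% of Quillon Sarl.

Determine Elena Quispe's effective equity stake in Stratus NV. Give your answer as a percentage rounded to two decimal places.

21.70%

Elena reaches Stratus along 2 paths.
Via Quillon: 19% × 90% = 17.1%.
Via Palisade → Quillon: 7% × 73% × 90% = 4.599%.
Total: 17.1% + 4.599% = 21.699%.
Rounded: 21.70%.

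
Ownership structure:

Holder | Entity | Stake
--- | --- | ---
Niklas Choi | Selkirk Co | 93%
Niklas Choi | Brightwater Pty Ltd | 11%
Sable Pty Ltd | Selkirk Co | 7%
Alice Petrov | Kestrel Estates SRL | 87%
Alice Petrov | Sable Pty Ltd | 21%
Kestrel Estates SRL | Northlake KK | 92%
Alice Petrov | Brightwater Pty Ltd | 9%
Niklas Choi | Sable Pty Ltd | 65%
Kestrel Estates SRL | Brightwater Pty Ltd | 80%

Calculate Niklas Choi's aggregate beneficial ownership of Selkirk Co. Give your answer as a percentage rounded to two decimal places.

Niklas reaches Selkirk along 2 paths.
Via Sable: 65% × 7% = 4.55%.
Direct stake: 93% = 93%.
Total: 4.55% + 93% = 97.55%.

97.55%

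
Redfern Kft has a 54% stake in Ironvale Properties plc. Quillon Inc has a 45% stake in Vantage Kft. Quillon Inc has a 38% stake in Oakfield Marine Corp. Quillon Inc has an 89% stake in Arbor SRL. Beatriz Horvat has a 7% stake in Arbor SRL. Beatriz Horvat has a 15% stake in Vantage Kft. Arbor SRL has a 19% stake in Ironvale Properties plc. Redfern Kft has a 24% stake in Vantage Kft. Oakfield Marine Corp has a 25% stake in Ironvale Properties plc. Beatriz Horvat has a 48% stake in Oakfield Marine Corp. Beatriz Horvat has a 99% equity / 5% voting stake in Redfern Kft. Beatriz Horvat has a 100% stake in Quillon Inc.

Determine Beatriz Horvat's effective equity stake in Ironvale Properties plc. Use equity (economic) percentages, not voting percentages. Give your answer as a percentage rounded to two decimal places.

93.20%

Beatriz reaches Ironvale along 5 paths.
Via Quillon → Oakfield: 100% × 38% × 25% = 9.5%.
Via Oakfield: 48% × 25% = 12%.
Via Quillon → Arbor: 100% × 89% × 19% = 16.91%.
Via Arbor: 7% × 19% = 1.33%.
Via Redfern: 99% × 54% = 53.46%.
Total: 9.5% + 12% + 16.91% + 1.33% + 53.46% = 93.2%.
Rounded: 93.20%.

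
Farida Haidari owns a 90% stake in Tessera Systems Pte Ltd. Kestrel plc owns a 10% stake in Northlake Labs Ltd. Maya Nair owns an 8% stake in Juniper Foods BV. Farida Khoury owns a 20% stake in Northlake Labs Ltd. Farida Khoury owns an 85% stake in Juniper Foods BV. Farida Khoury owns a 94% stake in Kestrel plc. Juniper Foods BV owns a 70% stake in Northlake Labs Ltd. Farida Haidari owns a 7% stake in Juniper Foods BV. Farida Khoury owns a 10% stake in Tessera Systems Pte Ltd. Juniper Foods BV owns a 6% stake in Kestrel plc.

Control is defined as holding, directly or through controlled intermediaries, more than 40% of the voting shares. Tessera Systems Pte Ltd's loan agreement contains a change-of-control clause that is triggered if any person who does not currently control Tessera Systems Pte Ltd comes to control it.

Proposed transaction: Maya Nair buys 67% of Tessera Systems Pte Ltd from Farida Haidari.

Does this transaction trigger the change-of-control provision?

The purchase adds only to Maya's holdings (Farida Haidari's stake shrinks), so Maya is the only person who could newly come to control Tessera.
Maya's largest direct stake is 8% in Juniper, which does not meet the threshold, so Maya controls no company.
Neither Maya nor any entity Maya controls holds any voting interest in Tessera.
So before the transaction, Maya does not control Tessera.
After the purchase, Maya holds 67% of Tessera directly, and Farida Haidari's stake falls to 23%.
Maya holds 67% of Tessera, so Maya controls Tessera.
Maya did not control Tessera before and does after, so the clause is triggered.

Yes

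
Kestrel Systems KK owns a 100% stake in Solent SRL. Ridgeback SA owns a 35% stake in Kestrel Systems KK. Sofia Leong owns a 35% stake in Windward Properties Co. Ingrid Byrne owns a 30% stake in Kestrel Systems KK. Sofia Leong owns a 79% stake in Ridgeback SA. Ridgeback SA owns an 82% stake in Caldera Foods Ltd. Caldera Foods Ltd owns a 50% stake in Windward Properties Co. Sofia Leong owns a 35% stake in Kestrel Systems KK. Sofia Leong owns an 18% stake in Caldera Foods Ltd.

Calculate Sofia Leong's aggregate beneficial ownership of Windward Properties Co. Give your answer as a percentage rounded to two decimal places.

76.39%

Sofia reaches Windward along 3 paths.
Via Ridgeback → Caldera: 79% × 82% × 50% = 32.39%.
Via Caldera: 18% × 50% = 9%.
Direct stake: 35% = 35%.
Total: 32.39% + 9% + 35% = 76.39%.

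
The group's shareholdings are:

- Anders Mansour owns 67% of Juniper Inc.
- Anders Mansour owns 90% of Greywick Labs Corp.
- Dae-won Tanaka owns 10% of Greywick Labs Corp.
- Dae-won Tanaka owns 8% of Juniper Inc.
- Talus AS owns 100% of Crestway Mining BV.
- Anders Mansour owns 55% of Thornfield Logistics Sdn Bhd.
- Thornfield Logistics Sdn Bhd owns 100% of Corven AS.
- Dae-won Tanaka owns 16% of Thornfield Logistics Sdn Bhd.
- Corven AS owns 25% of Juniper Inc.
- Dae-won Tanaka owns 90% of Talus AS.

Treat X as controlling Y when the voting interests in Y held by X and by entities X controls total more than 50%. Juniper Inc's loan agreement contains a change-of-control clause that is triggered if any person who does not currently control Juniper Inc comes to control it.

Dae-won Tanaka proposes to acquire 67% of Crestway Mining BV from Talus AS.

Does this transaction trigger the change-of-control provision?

No

The purchase adds only to Dae-won's holdings (Talus's stake shrinks), so Dae-won is the only person who could newly come to control Juniper.
Dae-won holds 90% of Talus, so Dae-won controls Talus.
Talus holds 100% of Crestway, so Dae-won controls Crestway.
In Juniper, Dae-won's side holds only 8%, not > 50%.
So before the transaction, Dae-won does not control Juniper.
After the purchase, Dae-won holds 67% of Crestway directly, and Talus's stake falls to 33%.
Talus and Dae-won together hold 33% + 67% = 100% of Crestway, so Dae-won controls Crestway.
After the transaction, Dae-won's side holds 8% of Juniper, not > 50%, so Dae-won still does not control Juniper.
No new person acquires control, so the clause is not triggered.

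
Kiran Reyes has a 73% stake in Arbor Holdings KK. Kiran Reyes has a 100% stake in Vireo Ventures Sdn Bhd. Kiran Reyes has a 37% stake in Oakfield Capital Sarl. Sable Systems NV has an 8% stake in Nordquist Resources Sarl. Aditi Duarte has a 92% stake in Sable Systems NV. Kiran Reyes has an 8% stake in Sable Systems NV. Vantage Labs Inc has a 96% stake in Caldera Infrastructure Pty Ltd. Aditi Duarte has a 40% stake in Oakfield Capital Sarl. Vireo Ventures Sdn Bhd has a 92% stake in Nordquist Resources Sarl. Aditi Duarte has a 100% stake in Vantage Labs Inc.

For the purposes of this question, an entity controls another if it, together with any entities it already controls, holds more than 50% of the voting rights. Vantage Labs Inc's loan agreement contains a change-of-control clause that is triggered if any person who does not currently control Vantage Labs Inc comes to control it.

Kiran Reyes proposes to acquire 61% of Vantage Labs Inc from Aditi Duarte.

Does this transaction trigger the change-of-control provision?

Yes

The purchase adds only to Kiran's holdings (Aditi's stake shrinks), so Kiran is the only person who could newly come to control Vantage.
Kiran holds 100% of Vireo, so Kiran controls Vireo.
Kiran holds 73% of Arbor, so Kiran controls Arbor.
Vireo holds 92% of Nordquist, so Kiran controls Nordquist.
Neither Kiran nor any entity Kiran controls holds any voting interest in Vantage.
So before the transaction, Kiran does not control Vantage.
After the purchase, Kiran holds 61% of Vantage directly, and Aditi's stake falls to 39%.
Kiran holds 61% of Vantage, so Kiran controls Vantage.
Kiran did not control Vantage before and does after, so the clause is triggered.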